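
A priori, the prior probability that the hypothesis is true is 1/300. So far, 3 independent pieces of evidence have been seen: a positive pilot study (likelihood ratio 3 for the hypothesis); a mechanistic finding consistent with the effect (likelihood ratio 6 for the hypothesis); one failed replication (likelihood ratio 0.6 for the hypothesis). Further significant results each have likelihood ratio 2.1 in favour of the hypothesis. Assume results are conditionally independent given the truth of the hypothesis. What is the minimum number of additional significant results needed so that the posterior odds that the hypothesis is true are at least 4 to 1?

Prior odds = (1/300)/(299/300) = 1/299.
Combined Bayes factor of the evidence already in hand = 3 × 6 × 0.6 = 10.8.
Odds after that evidence = (1/299) × 10.8 = 54/1495.
Target odds = 4.
Need 2.1ⁿ ≥ 4 ÷ (54/1495) = 2990/27.
2.1⁶ = 85766121/1000000 falls short of 2990/27 but 2.1⁷ ≈180.109 reaches it, so n = 7.

7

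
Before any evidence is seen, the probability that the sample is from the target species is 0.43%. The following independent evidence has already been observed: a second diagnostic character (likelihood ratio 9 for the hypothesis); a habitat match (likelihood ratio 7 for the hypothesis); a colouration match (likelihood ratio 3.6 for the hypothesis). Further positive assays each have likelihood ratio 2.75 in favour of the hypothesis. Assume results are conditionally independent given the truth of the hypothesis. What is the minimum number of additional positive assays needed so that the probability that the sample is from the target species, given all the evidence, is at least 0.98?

4

Prior odds = 0.0043/0.9957 = 43/9957.
Combined Bayes factor of the evidence already in hand = 9 × 7 × 3.6 = 226.8.
Odds after that evidence = (43/9957) × 226.8 = 16254/16595.
Target odds = 0.98/0.02 = 49.
Need 2.75ⁿ ≥ 49 ÷ (16254/16595) = 116165/2322.
2.75³ = 20.796875 falls short of 116165/2322 but 2.75⁴ = 57.19140625 reaches it, so n = 4.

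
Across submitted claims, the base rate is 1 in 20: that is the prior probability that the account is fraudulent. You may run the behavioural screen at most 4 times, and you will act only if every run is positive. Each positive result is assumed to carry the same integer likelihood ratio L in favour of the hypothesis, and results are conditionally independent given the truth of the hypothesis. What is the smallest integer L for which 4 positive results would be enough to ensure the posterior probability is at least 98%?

Prior odds = 0.05/0.95 = 1/19.
Target odds = 0.98/0.02 = 49.
Need L⁴ ≥ 49 ÷ (1/19) = 931.
5⁴ = 625 < 931 ≤ 1296 = 6⁴, so L = 6.

6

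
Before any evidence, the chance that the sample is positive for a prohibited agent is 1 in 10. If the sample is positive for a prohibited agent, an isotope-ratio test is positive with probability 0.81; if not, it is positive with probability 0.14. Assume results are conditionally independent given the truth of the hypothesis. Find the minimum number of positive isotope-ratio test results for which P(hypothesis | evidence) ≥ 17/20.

3

Prior odds: 0.1 ÷ 0.9 = 1/9.
Likelihood ratio of a positive = 0.81/0.14 = 81/14.
Target posterior odds = 0.85/0.15 = 17/3.
Need (1/9) × (81/14)ⁿ ≥ 17/3, i.e. (81/14)ⁿ ≥ 51.
(81/14)² = 6561/196 falls short of 51 but (81/14)³ = 531441/2744 reaches it, so n = 3.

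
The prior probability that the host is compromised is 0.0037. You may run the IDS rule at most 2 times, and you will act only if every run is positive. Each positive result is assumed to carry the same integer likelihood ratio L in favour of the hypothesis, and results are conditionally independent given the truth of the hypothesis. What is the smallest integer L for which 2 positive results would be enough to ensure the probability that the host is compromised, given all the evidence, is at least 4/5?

Prior odds = 0.0037/0.9963 = 37/9963.
Target odds = 0.8/0.2 = 4.
Need L² ≥ 4 ÷ (37/9963) = 39852/37.
32² = 1024 < 39852/37 ≤ 1089 = 33², so L = 33.

33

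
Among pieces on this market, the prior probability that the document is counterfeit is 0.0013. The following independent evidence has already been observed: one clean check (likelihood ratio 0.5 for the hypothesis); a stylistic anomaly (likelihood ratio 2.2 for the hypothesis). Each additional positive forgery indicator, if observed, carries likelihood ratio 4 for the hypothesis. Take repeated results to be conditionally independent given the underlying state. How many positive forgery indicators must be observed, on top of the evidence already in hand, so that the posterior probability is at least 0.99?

9

Prior odds = 0.0013/0.9987 = 13/9987.
Combined Bayes factor of the evidence already in hand = 0.5 × 2.2 = 1.1.
Odds after that evidence = (13/9987) × 1.1 = 143/99870.
Target odds = 0.99/0.01 = 99.
Need 4ⁿ ≥ 99 ÷ (143/99870) = 898830/13.
4⁸ = 65536 falls short of 898830/13 but 4⁹ = 262144 reaches it, so n = 9.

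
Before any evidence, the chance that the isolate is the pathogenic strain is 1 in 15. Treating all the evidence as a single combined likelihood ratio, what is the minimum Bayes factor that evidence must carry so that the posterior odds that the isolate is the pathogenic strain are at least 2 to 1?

Prior odds = (1/15)/(14/15) = 1/14.
Target odds = 2.
Required Bayes factor = 2 ÷ (1/14) = 28.

28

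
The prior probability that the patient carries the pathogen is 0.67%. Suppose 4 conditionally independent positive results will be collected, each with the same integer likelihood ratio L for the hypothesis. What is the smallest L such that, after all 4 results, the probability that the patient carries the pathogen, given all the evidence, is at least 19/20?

8

Prior odds = 0.0067/0.9933 = 67/9933.
Target odds = 0.95/0.05 = 19.
Need L⁴ ≥ 19 ÷ (67/9933) = 188727/67.
7⁴ = 2401 < 188727/67 ≤ 4096 = 8⁴, so L = 8.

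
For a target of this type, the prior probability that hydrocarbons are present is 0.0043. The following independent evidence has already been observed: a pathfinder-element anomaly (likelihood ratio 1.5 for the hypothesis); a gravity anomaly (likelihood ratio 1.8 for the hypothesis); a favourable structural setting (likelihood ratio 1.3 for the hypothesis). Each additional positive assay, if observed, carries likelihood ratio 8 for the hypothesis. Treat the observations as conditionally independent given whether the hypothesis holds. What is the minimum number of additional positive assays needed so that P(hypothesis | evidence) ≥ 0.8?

Prior odds = 0.0043/0.9957 = 43/9957.
Combined Bayes factor of the evidence already in hand = 1.5 × 1.8 × 1.3 = 3.51.
Odds after that evidence = (43/9957) × 3.51 = 5031/331900.
Target odds = 0.8/0.2 = 4.
Need 8ⁿ ≥ 4 ÷ (5031/331900) = 1327600/5031.
8² = 64 falls short of 1327600/5031 but 8³ = 512 reaches it, so n = 3.

3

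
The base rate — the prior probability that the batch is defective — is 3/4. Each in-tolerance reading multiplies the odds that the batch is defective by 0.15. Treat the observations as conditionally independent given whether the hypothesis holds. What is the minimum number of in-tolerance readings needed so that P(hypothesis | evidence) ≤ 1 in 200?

4

Prior odds: 0.75 ÷ 0.25 = 3.
Likelihood ratio per in-tolerance reading = 0.15.
Target odds: 0.005 ÷ 0.995 = 1/199.
Need 3 × 0.15ⁿ ≤ 1/199, i.e. 0.15ⁿ ≤ 1/597.
0.15³ = 0.003375 is still above 1/597 but 0.15⁴ = 81/160000 is at or below it, so n = 4.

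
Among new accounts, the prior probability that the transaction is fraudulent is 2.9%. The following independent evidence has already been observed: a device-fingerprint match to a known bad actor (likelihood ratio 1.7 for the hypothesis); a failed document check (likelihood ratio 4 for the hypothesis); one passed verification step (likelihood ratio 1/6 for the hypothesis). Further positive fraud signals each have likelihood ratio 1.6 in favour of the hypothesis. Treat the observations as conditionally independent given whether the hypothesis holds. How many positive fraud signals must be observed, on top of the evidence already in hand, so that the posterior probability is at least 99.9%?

Prior odds = 0.029/0.971 = 29/971.
Combined Bayes factor of the evidence already in hand = 1.7 × 4 × (1/6) = 17/15.
Odds after that evidence = (29/971) × 17/15 = 493/14565.
Target odds = 0.999/0.001 = 999.
Need 1.6ⁿ ≥ 999 ÷ (493/14565) = 14550435/493.
1.6²¹ ≈19342.8 falls short of 14550435/493 but 1.6²² ≈30948.5 reaches it, so n = 22.

22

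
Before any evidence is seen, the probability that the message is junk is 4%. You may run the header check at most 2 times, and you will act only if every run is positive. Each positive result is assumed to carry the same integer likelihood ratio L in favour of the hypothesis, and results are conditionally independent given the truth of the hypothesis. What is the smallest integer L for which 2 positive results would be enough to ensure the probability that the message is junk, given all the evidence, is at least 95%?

22

Prior odds = 0.04/0.96 = 1/24.
Target odds = 0.95/0.05 = 19.
Need L² ≥ 19 ÷ (1/24) = 456.
21² = 441 < 456 ≤ 484 = 22², so L = 22.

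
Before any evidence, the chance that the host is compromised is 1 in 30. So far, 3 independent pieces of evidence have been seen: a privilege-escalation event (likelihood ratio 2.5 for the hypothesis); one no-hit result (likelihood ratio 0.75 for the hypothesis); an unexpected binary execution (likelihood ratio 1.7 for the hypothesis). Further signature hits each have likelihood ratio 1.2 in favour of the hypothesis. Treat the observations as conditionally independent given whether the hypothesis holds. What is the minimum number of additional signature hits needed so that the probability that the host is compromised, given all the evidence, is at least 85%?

Prior odds = (1/30)/(29/30) = 1/29.
Combined Bayes factor of the evidence already in hand = 2.5 × 0.75 × 1.7 = 3.1875.
Odds after that evidence = (1/29) × 3.1875 = 51/464.
Target odds = 0.85/0.15 = 17/3.
Need 1.2ⁿ ≥ 17/3 ÷ (51/464) = 464/9.
1.2²¹ ≈46.0051 falls short of 464/9 but 1.2²² ≈55.2061 reaches it, so n = 22.

22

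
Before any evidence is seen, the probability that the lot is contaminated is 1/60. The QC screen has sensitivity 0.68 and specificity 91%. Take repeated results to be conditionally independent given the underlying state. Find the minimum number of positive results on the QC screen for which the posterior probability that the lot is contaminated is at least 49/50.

4

Prior odds: (1/60) ÷ (59/60) = 1/59.
False-positive rate = 1 − 0.91 = 0.09; likelihood ratio of a positive = 0.68/0.09 = 68/9.
Target odds: 0.98 ÷ 0.02 = 49.
Need (1/59) × (68/9)ⁿ ≥ 49, i.e. (68/9)ⁿ ≥ 2891.
(68/9)³ = 314432/729 falls short of 2891 but (68/9)⁴ = 21381376/6561 reaches it, so n = 4.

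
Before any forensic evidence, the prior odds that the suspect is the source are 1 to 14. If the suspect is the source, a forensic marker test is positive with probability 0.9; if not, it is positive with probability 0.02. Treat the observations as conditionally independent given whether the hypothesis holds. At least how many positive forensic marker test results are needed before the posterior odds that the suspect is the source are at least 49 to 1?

2

Prior odds = 1/14.
Likelihood ratio of a positive = 0.9/0.02 = 45.
Target odds = 49.
Require 45ⁿ ≥ 49 ÷ (1/14) = 686.
45¹ = 45 falls short of 686 but 45² = 2025 reaches it, so n = 2.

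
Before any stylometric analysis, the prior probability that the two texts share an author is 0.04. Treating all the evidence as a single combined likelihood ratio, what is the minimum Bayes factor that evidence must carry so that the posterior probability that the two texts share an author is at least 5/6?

120

Prior odds = 0.04/0.96 = 1/24.
Target odds = (5/6)/(1/6) = 5.
Required Bayes factor = 5 ÷ (1/24) = 120.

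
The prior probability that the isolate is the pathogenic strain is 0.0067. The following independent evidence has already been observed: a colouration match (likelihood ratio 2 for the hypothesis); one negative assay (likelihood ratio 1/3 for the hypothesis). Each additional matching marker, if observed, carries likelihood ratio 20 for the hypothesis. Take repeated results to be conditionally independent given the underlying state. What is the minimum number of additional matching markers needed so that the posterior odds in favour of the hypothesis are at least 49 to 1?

4

Prior odds = 0.0067/0.9933 = 67/9933.
Combined Bayes factor of the evidence already in hand = 2 × (1/3) = 2/3.
Odds after that evidence = (67/9933) × 2/3 = 134/29799.
Target odds = 49.
Need 20ⁿ ≥ 49 ÷ (134/29799) = 1460151/134.
20³ = 8000 falls short of 1460151/134 but 20⁴ = 160000 reaches it, so n = 4.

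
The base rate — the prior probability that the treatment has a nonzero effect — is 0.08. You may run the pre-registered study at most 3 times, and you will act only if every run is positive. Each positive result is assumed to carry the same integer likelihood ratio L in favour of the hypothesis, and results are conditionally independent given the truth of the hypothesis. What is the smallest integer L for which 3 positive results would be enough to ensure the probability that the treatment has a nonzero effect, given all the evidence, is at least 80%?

Prior odds = 0.08/0.92 = 2/23.
Target odds = 0.8/0.2 = 4.
Need L³ ≥ 4 ÷ (2/23) = 46.
3³ = 27 < 46 ≤ 64 = 4³, so L = 4.

4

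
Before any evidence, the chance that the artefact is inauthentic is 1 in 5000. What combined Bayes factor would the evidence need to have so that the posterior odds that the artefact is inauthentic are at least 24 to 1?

Prior odds = 0.0002/0.9998 = 1/4999.
Target odds = 24.
Required Bayes factor = 24 ÷ (1/4999) = 119976.

119976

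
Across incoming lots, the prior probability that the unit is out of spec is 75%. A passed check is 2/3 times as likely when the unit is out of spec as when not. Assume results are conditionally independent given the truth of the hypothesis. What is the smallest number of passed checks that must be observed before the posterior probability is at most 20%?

7

Prior odds: 0.75 ÷ 0.25 = 3.
Likelihood ratio per passed check = 2/3.
Target odds: 0.2 ÷ 0.8 = 0.25.
Require (2/3)ⁿ ≤ 0.25 ÷ 3 = 1/12.
(2/3)⁶ = 64/729 is still above 1/12 but (2/3)⁷ = 128/2187 is at or below it, so n = 7.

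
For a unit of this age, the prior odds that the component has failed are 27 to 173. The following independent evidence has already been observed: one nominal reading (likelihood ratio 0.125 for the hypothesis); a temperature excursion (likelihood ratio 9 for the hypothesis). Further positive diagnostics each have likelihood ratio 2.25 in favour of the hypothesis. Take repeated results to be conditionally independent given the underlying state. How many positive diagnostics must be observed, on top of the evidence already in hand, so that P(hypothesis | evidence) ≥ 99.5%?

Prior odds = 27/173.
Combined Bayes factor of the evidence already in hand = 0.125 × 9 = 1.125.
Odds after that evidence = (27/173) × 1.125 = 243/1384.
Target odds = 0.995/0.005 = 199.
Need 2.25ⁿ ≥ 199 ÷ (243/1384) = 275416/243.
2.25⁸ = 43046721/65536 falls short of 275416/243 but 2.25⁹ = 387420489/262144 reaches it, so n = 9.

9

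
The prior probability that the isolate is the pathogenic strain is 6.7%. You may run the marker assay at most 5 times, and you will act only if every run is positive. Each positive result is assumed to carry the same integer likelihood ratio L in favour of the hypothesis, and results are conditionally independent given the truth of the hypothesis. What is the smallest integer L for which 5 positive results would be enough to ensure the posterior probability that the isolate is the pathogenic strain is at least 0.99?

5

Prior odds = 0.067/0.933 = 67/933.
Target odds = 0.99/0.01 = 99.
Need L⁵ ≥ 99 ÷ (67/933) = 92367/67.
4⁵ = 1024 < 92367/67 ≤ 3125 = 5⁵, so L = 5.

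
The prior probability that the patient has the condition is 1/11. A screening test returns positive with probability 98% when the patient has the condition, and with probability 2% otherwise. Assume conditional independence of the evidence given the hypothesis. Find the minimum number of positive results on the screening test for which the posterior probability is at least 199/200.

2

Prior odds: (1/11) ÷ (10/11) = 0.1.
Likelihood ratio of a positive result = 0.98/0.02 = 49.
Target odds: 0.995 ÷ 0.005 = 199.
Need 0.1 × 49ⁿ ≥ 199, i.e. 49ⁿ ≥ 1990.
49¹ = 49 falls short of 1990 but 49² = 2401 reaches it, so n = 2.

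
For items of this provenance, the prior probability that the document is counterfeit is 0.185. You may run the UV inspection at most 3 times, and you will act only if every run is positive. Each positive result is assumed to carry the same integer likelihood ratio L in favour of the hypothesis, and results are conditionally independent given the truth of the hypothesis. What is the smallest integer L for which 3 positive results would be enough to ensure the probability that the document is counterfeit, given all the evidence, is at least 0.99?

Prior odds = 0.185/0.815 = 37/163.
Target odds = 0.99/0.01 = 99.
Need L³ ≥ 99 ÷ (37/163) = 16137/37.
7³ = 343 < 16137/37 ≤ 512 = 8³, so L = 8.

8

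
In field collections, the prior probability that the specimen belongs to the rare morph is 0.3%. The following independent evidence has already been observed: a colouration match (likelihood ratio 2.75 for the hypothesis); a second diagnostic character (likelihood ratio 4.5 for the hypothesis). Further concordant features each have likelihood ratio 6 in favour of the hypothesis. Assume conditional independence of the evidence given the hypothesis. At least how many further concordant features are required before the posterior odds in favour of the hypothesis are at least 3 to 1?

3

Prior odds = 0.003/0.997 = 3/997.
Combined Bayes factor of the evidence already in hand = 2.75 × 4.5 = 12.375.
Odds after that evidence = (3/997) × 12.375 = 297/7976.
Target odds = 3.
Need 6ⁿ ≥ 3 ÷ (297/7976) = 7976/99.
6² = 36 falls short of 7976/99 but 6³ = 216 reaches it, so n = 3.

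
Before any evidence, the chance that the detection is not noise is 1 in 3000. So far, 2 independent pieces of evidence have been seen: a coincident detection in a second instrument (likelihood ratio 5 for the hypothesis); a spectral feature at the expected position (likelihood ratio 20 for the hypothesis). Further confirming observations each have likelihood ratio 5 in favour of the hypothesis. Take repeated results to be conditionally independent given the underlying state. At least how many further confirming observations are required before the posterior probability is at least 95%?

Prior odds = (1/3000)/(2999/3000) = 1/2999.
Combined Bayes factor of the evidence already in hand = 5 × 20 = 100.
Odds after that evidence = (1/2999) × 100 = 100/2999.
Target odds = 0.95/0.05 = 19.
Need 5ⁿ ≥ 19 ÷ (100/2999) = 569.81.
5³ = 125 falls short of 569.81 but 5⁴ = 625 reaches it, so n = 4.

4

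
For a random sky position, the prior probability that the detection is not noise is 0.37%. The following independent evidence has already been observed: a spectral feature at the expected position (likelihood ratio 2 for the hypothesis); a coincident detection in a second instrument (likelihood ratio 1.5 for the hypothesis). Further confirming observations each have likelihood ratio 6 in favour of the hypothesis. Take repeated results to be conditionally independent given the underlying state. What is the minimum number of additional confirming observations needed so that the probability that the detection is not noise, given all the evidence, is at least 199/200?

Prior odds = 0.0037/0.9963 = 37/9963.
Combined Bayes factor of the evidence already in hand = 2 × 1.5 = 3.
Odds after that evidence = (37/9963) × 3 = 37/3321.
Target odds = 0.995/0.005 = 199.
Need 6ⁿ ≥ 199 ÷ (37/3321) = 660879/37.
6⁵ = 7776 falls short of 660879/37 but 6⁶ = 46656 reaches it, so n = 6.

6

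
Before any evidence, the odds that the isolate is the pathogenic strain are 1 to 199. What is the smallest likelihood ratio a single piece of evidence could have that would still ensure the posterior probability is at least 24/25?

Prior odds = 1/199.
Target odds = 0.96/0.04 = 24.
Required Bayes factor = 24 ÷ (1/199) = 4776.

4776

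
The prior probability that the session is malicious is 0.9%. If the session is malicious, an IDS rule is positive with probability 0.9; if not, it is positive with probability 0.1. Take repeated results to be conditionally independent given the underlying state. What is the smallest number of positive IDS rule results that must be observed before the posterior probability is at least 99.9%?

6

Prior odds = 0.009/0.991 = 9/991.
Likelihood ratio of a positive = 0.9/0.1 = 9.
Target posterior odds = 0.999/0.001 = 999.
Need (9/991) × 9ⁿ ≥ 999, i.e. 9ⁿ ≥ 110001.
9⁵ = 59049 falls short of 110001 but 9⁶ = 531441 reaches it, so n = 6.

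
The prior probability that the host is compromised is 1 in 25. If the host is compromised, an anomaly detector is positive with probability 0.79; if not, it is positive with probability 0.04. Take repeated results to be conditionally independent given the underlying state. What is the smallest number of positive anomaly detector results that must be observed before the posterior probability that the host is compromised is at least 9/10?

Prior odds: 0.04 ÷ 0.96 = 1/24.
Likelihood ratio of a positive = 0.79/0.04 = 19.75.
Target odds: 0.9 ÷ 0.1 = 9.
Need (1/24) × 19.75ⁿ ≥ 9, i.e. 19.75ⁿ ≥ 216.
19.75¹ = 19.75 falls short of 216 but 19.75² = 390.0625 reaches it, so n = 2.

2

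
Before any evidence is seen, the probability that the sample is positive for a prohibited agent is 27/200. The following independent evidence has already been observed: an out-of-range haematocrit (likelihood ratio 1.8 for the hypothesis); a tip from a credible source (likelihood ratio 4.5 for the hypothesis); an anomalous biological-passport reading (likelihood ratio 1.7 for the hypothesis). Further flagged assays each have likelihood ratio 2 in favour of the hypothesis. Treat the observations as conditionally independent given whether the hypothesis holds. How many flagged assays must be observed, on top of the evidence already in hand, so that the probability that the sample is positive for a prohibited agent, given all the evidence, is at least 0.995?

Prior odds = 0.135/0.865 = 27/173.
Combined Bayes factor of the evidence already in hand = 1.8 × 4.5 × 1.7 = 13.77.
Odds after that evidence = (27/173) × 13.77 = 37179/17300.
Target odds = 0.995/0.005 = 199.
Need 2ⁿ ≥ 199 ÷ (37179/17300) = 3442700/37179.
2⁶ = 64 falls short of 3442700/37179 but 2⁷ = 128 reaches it, so n = 7.

7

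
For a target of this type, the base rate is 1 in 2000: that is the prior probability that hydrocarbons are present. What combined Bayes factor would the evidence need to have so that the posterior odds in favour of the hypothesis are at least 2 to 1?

3998

Prior odds = 0.0005/0.9995 = 1/1999.
Target odds = 2.
Required Bayes factor = 2 ÷ (1/1999) = 3998.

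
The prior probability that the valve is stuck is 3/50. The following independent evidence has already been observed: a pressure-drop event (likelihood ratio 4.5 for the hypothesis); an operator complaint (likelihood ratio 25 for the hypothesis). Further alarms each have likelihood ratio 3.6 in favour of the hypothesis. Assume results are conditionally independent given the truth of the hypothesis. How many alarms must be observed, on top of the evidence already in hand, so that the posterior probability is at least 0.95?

1

Prior odds = 0.06/0.94 = 3/47.
Combined Bayes factor of the evidence already in hand = 4.5 × 25 = 112.5.
Odds after that evidence = (3/47) × 112.5 = 675/94.
Target odds = 0.95/0.05 = 19.
Need 3.6ⁿ ≥ 19 ÷ (675/94) = 1786/675.
3.6¹ = 3.6, which meets the required 1786/675; so n = 1.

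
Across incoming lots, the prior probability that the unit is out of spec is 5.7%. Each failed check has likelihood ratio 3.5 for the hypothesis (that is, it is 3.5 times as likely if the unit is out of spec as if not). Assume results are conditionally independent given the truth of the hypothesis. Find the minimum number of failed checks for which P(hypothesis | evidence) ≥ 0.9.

4

Prior odds = 0.057/0.943 = 57/943.
Likelihood ratio per failed check = 3.5.
Target posterior odds = 0.9/0.1 = 9.
Need (57/943) × 3.5ⁿ ≥ 9, i.e. 3.5ⁿ ≥ 2829/19.
3.5³ = 42.875 falls short of 2829/19 but 3.5⁴ = 150.0625 reaches it, so n = 4.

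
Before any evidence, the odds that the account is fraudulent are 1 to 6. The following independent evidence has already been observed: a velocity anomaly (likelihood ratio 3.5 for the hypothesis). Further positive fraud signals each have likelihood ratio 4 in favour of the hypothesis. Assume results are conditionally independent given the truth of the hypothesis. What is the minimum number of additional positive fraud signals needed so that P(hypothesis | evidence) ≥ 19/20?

3

Prior odds = 1/6.
Bayes factor of the evidence already in hand = 3.5.
Odds after that evidence = (1/6) × 3.5 = 7/12.
Target odds = 0.95/0.05 = 19.
Need 4ⁿ ≥ 19 ÷ (7/12) = 228/7.
4² = 16 falls short of 228/7 but 4³ = 64 reaches it, so n = 3.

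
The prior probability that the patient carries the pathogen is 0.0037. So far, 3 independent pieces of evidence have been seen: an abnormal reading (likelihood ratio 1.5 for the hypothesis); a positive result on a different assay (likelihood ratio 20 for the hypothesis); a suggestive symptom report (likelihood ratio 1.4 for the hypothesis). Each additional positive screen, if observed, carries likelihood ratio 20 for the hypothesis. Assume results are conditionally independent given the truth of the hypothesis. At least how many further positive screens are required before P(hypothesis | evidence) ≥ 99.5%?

3

Prior odds = 0.0037/0.9963 = 37/9963.
Combined Bayes factor of the evidence already in hand = 1.5 × 20 × 1.4 = 42.
Odds after that evidence = (37/9963) × 42 = 518/3321.
Target odds = 0.995/0.005 = 199.
Need 20ⁿ ≥ 199 ÷ (518/3321) = 660879/518.
20² = 400 falls short of 660879/518 but 20³ = 8000 reaches it, so n = 3.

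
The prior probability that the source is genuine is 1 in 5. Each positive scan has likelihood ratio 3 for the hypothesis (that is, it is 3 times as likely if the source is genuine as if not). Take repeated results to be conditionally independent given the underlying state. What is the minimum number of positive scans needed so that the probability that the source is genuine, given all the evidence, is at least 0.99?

Prior odds: 0.2 ÷ 0.8 = 0.25.
Likelihood ratio per positive scan = 3.
Target posterior odds = 0.99/0.01 = 99.
Need 0.25 × 3ⁿ ≥ 99, i.e. 3ⁿ ≥ 396.
3⁵ = 243 falls short of 396 but 3⁶ = 729 reaches it, so n = 6.

6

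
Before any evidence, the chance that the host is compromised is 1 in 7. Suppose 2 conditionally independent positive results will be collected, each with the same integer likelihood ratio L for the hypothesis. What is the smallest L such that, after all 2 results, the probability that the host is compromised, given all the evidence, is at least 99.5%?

Prior odds = (1/7)/(6/7) = 1/6.
Target odds = 0.995/0.005 = 199.
Need L² ≥ 199 ÷ (1/6) = 1194.
34² = 1156 < 1194 ≤ 1225 = 35², so L = 35.

35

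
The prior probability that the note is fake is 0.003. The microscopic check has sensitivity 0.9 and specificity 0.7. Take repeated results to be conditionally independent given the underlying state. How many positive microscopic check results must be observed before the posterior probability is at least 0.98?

9

Prior odds: 0.003 ÷ 0.997 = 3/997.
False-positive rate = 1 − 0.7 = 0.3; likelihood ratio of a positive = 0.9/0.3 = 3.
Target posterior odds = 0.98/0.02 = 49.
Require 3ⁿ ≥ 49 ÷ (3/997) = 48853/3.
3⁸ = 6561 falls short of 48853/3 but 3⁹ = 19683 reaches it, so n = 9.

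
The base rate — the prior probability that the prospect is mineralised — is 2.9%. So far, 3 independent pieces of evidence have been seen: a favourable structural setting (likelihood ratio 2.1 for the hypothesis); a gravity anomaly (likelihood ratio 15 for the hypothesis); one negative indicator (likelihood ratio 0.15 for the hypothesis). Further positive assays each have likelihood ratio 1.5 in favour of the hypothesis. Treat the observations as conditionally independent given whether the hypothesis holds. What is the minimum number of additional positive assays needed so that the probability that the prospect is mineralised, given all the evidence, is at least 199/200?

18

Prior odds = 0.029/0.971 = 29/971.
Combined Bayes factor of the evidence already in hand = 2.1 × 15 × 0.15 = 4.725.
Odds after that evidence = (29/971) × 4.725 = 5481/38840.
Target odds = 0.995/0.005 = 199.
Need 1.5ⁿ ≥ 199 ÷ (5481/38840) = 7729160/5481.
1.5¹⁷ = 129140163/131072 falls short of 7729160/5481 but 1.5¹⁸ = 387420489/262144 reaches it, so n = 18.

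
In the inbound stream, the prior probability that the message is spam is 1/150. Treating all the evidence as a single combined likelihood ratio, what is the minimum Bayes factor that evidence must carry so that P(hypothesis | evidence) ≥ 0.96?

3576

Prior odds = (1/150)/(149/150) = 1/149.
Target odds = 0.96/0.04 = 24.
Required Bayes factor = 24 ÷ (1/149) = 3576.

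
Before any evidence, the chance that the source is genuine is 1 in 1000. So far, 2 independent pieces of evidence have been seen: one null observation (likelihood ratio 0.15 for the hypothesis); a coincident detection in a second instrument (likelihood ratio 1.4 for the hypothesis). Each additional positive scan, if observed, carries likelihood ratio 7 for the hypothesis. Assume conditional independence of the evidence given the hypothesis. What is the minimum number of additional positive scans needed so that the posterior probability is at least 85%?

6

Prior odds = 0.001/0.999 = 1/999.
Combined Bayes factor of the evidence already in hand = 0.15 × 1.4 = 0.21.
Odds after that evidence = (1/999) × 0.21 = 7/33300.
Target odds = 0.85/0.15 = 17/3.
Need 7ⁿ ≥ 17/3 ÷ (7/33300) = 188700/7.
7⁵ = 16807 falls short of 188700/7 but 7⁶ = 117649 reaches it, so n = 6.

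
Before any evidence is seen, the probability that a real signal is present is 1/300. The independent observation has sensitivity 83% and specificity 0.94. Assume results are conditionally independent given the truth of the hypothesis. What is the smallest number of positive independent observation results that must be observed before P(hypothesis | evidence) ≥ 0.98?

4

Prior odds: (1/300) ÷ (299/300) = 1/299.
False-positive rate = 1 − 0.94 = 0.06; likelihood ratio of a positive = 0.83/0.06 = 83/6.
Target odds: 0.98 ÷ 0.02 = 49.
Need (1/299) × (83/6)ⁿ ≥ 49, i.e. (83/6)ⁿ ≥ 14651.
(83/6)³ = 571787/216 falls short of 14651 but (83/6)⁴ = 47458321/1296 reaches it, so n = 4.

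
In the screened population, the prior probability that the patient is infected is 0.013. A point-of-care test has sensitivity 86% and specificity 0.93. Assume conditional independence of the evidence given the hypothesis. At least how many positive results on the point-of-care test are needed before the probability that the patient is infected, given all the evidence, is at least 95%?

Prior odds: 0.013 ÷ 0.987 = 13/987.
False-positive rate = 1 − 0.93 = 0.07; likelihood ratio of a positive = 0.86/0.07 = 86/7.
Target odds: 0.95 ÷ 0.05 = 19.
Need (13/987) × (86/7)ⁿ ≥ 19, i.e. (86/7)ⁿ ≥ 18753/13.
(86/7)² = 7396/49 falls short of 18753/13 but (86/7)³ = 636056/343 reaches it, so n = 3.

3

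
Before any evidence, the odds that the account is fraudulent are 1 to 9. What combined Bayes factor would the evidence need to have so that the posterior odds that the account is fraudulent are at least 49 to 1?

441

Prior odds = 1/9.
Target odds = 49.
Required Bayes factor = 49 ÷ (1/9) = 441.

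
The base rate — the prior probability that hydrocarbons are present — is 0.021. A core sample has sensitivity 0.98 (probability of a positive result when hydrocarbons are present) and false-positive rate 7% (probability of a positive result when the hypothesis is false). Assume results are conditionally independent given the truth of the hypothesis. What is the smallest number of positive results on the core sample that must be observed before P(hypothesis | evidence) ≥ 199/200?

Prior odds: 0.021 ÷ 0.979 = 21/979.
Likelihood ratio of a positive result = 0.98/0.07 = 14.
Target odds: 0.995 ÷ 0.005 = 199.
Need (21/979) × 14ⁿ ≥ 199, i.e. 14ⁿ ≥ 194821/21.
14³ = 2744 falls short of 194821/21 but 14⁴ = 38416 reaches it, so n = 4.

4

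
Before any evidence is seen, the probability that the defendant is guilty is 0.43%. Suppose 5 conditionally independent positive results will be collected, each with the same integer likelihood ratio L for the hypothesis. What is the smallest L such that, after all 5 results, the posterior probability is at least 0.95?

6

Prior odds = 0.0043/0.9957 = 43/9957.
Target odds = 0.95/0.05 = 19.
Need L⁵ ≥ 19 ÷ (43/9957) = 189183/43.
5⁵ = 3125 < 189183/43 ≤ 7776 = 6⁵, so L = 6.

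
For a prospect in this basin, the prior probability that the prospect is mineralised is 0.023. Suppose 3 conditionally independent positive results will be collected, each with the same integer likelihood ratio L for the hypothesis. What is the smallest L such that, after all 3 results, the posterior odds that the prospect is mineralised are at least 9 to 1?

8

Prior odds = 0.023/0.977 = 23/977.
Target odds = 9.
Need L³ ≥ 9 ÷ (23/977) = 8793/23.
7³ = 343 < 8793/23 ≤ 512 = 8³, so L = 8.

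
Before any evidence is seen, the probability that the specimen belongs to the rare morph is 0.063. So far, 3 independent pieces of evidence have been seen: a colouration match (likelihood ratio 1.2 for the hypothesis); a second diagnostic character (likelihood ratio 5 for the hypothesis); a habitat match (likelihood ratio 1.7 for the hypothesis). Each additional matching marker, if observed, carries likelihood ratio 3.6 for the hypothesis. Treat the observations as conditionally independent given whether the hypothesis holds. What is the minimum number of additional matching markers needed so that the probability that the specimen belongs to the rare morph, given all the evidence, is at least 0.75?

Prior odds = 0.063/0.937 = 63/937.
Combined Bayes factor of the evidence already in hand = 1.2 × 5 × 1.7 = 10.2.
Odds after that evidence = (63/937) × 10.2 = 3213/4685.
Target odds = 0.75/0.25 = 3.
Need 3.6ⁿ ≥ 3 ÷ (3213/4685) = 4685/1071.
3.6¹ = 3.6 falls short of 4685/1071 but 3.6² = 12.96 reaches it, so n = 2.

2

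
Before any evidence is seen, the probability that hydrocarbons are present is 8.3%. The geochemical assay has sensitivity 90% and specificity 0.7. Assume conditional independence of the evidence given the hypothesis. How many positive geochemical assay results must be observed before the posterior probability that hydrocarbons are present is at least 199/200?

8

Prior odds: 0.083 ÷ 0.917 = 83/917.
False-positive rate = 1 − 0.7 = 0.3; likelihood ratio of a positive = 0.9/0.3 = 3.
Target odds: 0.995 ÷ 0.005 = 199.
Require 3ⁿ ≥ 199 ÷ (83/917) = 182483/83.
3⁷ = 2187 falls short of 182483/83 but 3⁸ = 6561 reaches it, so n = 8.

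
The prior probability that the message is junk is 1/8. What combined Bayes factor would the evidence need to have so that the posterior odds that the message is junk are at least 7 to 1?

Prior odds = 0.125/0.875 = 1/7.
Target odds = 7.
Required Bayes factor = 7 ÷ (1/7) = 49.

49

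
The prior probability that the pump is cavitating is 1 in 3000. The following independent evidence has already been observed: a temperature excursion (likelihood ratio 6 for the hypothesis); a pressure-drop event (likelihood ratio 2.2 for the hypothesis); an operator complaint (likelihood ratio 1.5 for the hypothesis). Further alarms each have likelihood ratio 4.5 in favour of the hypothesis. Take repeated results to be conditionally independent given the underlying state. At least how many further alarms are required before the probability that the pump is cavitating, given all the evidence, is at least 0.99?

Prior odds = (1/3000)/(2999/3000) = 1/2999.
Combined Bayes factor of the evidence already in hand = 6 × 2.2 × 1.5 = 19.8.
Odds after that evidence = (1/2999) × 19.8 = 99/14995.
Target odds = 0.99/0.01 = 99.
Need 4.5ⁿ ≥ 99 ÷ (99/14995) = 14995.
4.5⁶ = 8303.765625 falls short of 14995 but 4.5⁷ = 4782969/128 reaches it, so n = 7.

7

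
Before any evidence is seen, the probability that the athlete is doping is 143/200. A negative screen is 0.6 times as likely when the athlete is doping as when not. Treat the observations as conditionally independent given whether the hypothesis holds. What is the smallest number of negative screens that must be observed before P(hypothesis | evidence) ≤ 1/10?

Prior odds = 0.715/0.285 = 143/57.
Likelihood ratio per negative screen = 0.6.
Target odds: 0.1 ÷ 0.9 = 1/9.
Need (143/57) × 0.6ⁿ ≤ 1/9, i.e. 0.6ⁿ ≤ 19/429.
0.6⁶ = 729/15625 is still above 19/429 but 0.6⁷ = 2187/78125 is at or below it, so n = 7.

7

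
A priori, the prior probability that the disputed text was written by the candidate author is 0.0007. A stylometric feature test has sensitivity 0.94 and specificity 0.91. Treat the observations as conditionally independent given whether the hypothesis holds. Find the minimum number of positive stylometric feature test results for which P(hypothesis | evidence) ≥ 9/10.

5

Prior odds: 0.0007 ÷ 0.9993 = 7/9993.
False-positive rate = 1 − 0.91 = 0.09; likelihood ratio of a positive = 0.94/0.09 = 94/9.
Target posterior odds = 0.9/0.1 = 9.
Require (94/9)ⁿ ≥ 9 ÷ (7/9993) = 89937/7.
(94/9)⁴ = 78074896/6561 falls short of 89937/7 but (94/9)⁵ ≈124287 reaches it, so n = 5.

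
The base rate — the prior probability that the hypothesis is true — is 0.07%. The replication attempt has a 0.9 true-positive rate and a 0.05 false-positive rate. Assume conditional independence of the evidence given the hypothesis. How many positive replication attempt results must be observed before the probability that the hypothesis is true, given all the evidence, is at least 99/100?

5

Prior odds = 0.0007/0.9993 = 7/9993.
Likelihood ratio of a positive result = 0.9/0.05 = 18.
Target odds: 0.99 ÷ 0.01 = 99.
Need (7/9993) × 18ⁿ ≥ 99, i.e. 18ⁿ ≥ 989307/7.
18⁴ = 104976 falls short of 989307/7 but 18⁵ = 1889568 reaches it, so n = 5.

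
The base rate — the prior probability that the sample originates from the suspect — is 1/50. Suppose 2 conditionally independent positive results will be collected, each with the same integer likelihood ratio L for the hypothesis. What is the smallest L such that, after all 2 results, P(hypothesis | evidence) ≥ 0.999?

Prior odds = 0.02/0.98 = 1/49.
Target odds = 0.999/0.001 = 999.
Need L² ≥ 999 ÷ (1/49) = 48951.
221² = 48841 < 48951 ≤ 49284 = 222², so L = 222.

222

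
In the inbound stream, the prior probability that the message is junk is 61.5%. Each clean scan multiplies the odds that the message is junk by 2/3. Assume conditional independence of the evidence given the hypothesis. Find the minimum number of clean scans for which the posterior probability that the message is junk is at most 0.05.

Prior odds = 0.615/0.385 = 123/77.
Likelihood ratio per clean scan = 2/3.
Target odds: 0.05 ÷ 0.95 = 1/19.
Require (2/3)ⁿ ≤ 1/19 ÷ (123/77) = 77/2337.
(2/3)⁸ = 256/6561 is still above 77/2337 but (2/3)⁹ = 512/19683 is at or below it, so n = 9.

9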